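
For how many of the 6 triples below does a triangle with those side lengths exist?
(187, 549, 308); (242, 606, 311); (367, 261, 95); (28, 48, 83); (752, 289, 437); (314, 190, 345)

1

(187,308,549): 187+308 ≤ 549 → not valid
(242,311,606): 242+311 ≤ 606 → not valid
(95,261,367): 95+261 ≤ 367 → not valid
(28,48,83): 28+48 ≤ 83 → not valid
(289,437,752): 289+437 ≤ 752 → not valid
(190,314,345): 190+314 > 345 → valid
1 of the 6 triples forms a triangle.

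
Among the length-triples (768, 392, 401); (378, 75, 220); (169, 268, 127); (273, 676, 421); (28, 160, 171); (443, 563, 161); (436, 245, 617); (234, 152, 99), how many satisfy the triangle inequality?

7

(392,401,768): 392+401 > 768 → valid
(75,220,378): 75+220 ≤ 378 → not valid
(127,169,268): 127+169 > 268 → valid
(273,421,676): 273+421 > 676 → valid
(28,160,171): 28+160 > 171 → valid
(161,443,563): 161+443 > 563 → valid
(245,436,617): 245+436 > 617 → valid
(99,152,234): 99+152 > 234 → valid
7 of the 8 triples form a triangle.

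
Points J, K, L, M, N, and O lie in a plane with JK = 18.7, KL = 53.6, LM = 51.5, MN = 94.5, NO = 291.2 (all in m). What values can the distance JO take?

The maximum is all hops collinear in one direction: 18.7 + 53.6 + 51.5 + 94.5 + 291.2 = 509.5.
The longest hop is 291.2; the others sum to 218.3. Folding the others back against it leaves at least 291.2 − 218.3 = 72.9.

72.9 ≤ JO ≤ 509.5 m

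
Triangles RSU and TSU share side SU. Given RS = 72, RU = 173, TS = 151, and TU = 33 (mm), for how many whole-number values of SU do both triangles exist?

From triangle RSU: 101 < SU < 245.
From triangle TSU: 118 < SU < 184.
Intersection: 118 < SU < 184, so integers 119 through 183: 65 values.

65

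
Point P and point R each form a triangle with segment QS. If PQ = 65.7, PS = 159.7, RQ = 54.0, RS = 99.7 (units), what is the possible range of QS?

From triangle PQS: |65.7 − 159.7| < QS < 65.7 + 159.7, i.e. 94.0 < QS < 225.4.
From triangle RQS: 45.7 < QS < 153.7.
Both must hold, so QS lies in the intersection.

94.0 < QS < 153.7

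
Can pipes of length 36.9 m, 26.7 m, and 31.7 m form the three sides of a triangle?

The longest side is 36.9, and the other two sum to 58.4.
Since 58.4 > 36.9, the triangle inequality holds.

Yes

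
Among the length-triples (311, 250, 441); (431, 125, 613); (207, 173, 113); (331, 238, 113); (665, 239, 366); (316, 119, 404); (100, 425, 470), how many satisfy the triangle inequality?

(250,311,441): 250+311 > 441 → valid
(125,431,613): 125+431 ≤ 613 → not valid
(113,173,207): 113+173 > 207 → valid
(113,238,331): 113+238 > 331 → valid
(239,366,665): 239+366 ≤ 665 → not valid
(119,316,404): 119+316 > 404 → valid
(100,425,470): 100+425 > 470 → valid
5 of the 7 triples form a triangle.

5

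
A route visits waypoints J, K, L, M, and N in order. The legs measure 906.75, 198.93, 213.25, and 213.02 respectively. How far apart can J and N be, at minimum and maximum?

281.55 ≤ JN ≤ 1531.95

The maximum is all hops collinear in one direction: 906.75 + 198.93 + 213.25 + 213.02 = 1531.95.
The longest hop is 906.75; the others sum to 625.20. Folding the others back against it leaves at least 906.75 − 625.20 = 281.55.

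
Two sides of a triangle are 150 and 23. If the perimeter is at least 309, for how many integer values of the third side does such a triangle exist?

Triangle inequality: 127 < x < 173. Perimeter ≥ 309 gives x ≥ 309 − 150 − 23 = 136.
So 136 ≤ x < 173; integers 136 through 172: 37 values.

37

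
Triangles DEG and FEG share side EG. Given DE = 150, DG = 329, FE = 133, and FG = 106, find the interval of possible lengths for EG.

179 < EG < 239

From triangle DEG: |150 − 329| < EG < 150 + 329, i.e. 179 < EG < 479.
From triangle FEG: 27 < EG < 239.
Both must hold, so EG lies in the intersection.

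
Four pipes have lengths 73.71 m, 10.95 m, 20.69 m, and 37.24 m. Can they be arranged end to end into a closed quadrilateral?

For a quadrilateral, each side must be shorter than the sum of the others.
Here the longest side is 73.71, but the remaining 3 sides sum to only 68.88.

No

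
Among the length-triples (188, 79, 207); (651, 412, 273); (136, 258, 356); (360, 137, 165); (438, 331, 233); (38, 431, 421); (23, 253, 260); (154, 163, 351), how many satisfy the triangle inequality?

6

(79,188,207): 79+188 > 207 → valid
(273,412,651): 273+412 > 651 → valid
(136,258,356): 136+258 > 356 → valid
(137,165,360): 137+165 ≤ 360 → not valid
(233,331,438): 233+331 > 438 → valid
(38,421,431): 38+421 > 431 → valid
(23,253,260): 23+253 > 260 → valid
(154,163,351): 154+163 ≤ 351 → not valid
6 of the 8 triples form a triangle.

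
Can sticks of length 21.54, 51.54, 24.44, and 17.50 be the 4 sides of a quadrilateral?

Yes

A quadrilateral exists iff every side is shorter than the sum of the others — equivalently, the longest side is less than the sum of the rest.
Longest side 51.54 < 63.48 (sum of the remaining 3), so yes.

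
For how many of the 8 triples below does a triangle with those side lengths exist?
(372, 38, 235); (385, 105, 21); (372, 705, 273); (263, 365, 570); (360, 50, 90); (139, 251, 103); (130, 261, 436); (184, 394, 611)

(38,235,372): 38+235 ≤ 372 → not valid
(21,105,385): 21+105 ≤ 385 → not valid
(273,372,705): 273+372 ≤ 705 → not valid
(263,365,570): 263+365 > 570 → valid
(50,90,360): 50+90 ≤ 360 → not valid
(103,139,251): 103+139 ≤ 251 → not valid
(130,261,436): 130+261 ≤ 436 → not valid
(184,394,611): 184+394 ≤ 611 → not valid
1 of the 8 triples forms a triangle.

1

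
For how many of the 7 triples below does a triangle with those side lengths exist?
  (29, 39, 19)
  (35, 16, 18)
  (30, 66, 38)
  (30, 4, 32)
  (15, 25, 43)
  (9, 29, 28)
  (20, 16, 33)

(19,29,39): 19+29 > 39 → valid
(16,18,35): 16+18 ≤ 35 → not valid
(30,38,66): 30+38 > 66 → valid
(4,30,32): 4+30 > 32 → valid
(15,25,43): 15+25 ≤ 43 → not valid
(9,28,29): 9+28 > 29 → valid
(16,20,33): 16+20 > 33 → valid
5 of the 7 triples form a triangle.

5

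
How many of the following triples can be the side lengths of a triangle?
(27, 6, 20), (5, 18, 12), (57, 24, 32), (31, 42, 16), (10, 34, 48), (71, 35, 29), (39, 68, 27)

(6,20,27): 6+20 ≤ 27 → not valid
(5,12,18): 5+12 ≤ 18 → not valid
(24,32,57): 24+32 ≤ 57 → not valid
(16,31,42): 16+31 > 42 → valid
(10,34,48): 10+34 ≤ 48 → not valid
(29,35,71): 29+35 ≤ 71 → not valid
(27,39,68): 27+39 ≤ 68 → not valid
1 of the 7 triples forms a triangle.

1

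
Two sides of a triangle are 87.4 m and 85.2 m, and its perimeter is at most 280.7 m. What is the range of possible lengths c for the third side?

2.2 < c ≤ 108.1 m

Triangle inequality alone gives 2.2 < c < 172.6.
The perimeter condition gives c ≤ 280.7 − 87.4 − 85.2 = 108.1.
Intersecting the two: 2.2 < c ≤ 108.1.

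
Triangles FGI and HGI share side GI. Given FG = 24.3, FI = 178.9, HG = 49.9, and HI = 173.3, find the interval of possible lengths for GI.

154.6 < GI < 203.2

From triangle FGI: |24.3 − 178.9| < GI < 24.3 + 178.9, i.e. 154.6 < GI < 203.2.
From triangle HGI: 123.4 < GI < 223.2.
Both must hold, so GI lies in the intersection.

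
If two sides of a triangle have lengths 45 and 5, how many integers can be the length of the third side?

9

The third side lies in the open interval (40, 50).
Integers from 41 to 49 inclusive: 49 − 41 + 1 = 9.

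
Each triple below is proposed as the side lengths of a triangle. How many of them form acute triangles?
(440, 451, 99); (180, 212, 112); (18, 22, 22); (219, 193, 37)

1

(440,451,99): 99²+440² = 203401 = 451² → right
(180,212,112): 112²+180² = 44944 = 212² → right
(18,22,22): 18²+22² = 808 > 484 = 22² → acute
(219,193,37): 37²+193² = 38618 < 47961 = 219² → obtuse
1 of the 4 is acute.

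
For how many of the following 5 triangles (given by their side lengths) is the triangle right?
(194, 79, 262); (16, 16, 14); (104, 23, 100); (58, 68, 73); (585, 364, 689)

1

(194,79,262): 79²+194² = 43877 < 68644 = 262² → obtuse
(16,16,14): 14²+16² = 452 > 256 = 16² → acute
(104,23,100): 23²+100² = 10529 < 10816 = 104² → obtuse
(58,68,73): 58²+68² = 7988 > 5329 = 73² → acute
(585,364,689): 364²+585² = 474721 = 689² → right
1 of the 5 is right.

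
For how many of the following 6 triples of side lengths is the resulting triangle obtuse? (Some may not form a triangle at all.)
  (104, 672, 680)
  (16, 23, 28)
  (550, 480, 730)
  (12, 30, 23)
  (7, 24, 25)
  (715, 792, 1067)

(104,672,680): 104²+672² = 462400 = 680² → right
(16,23,28): 16²+23² = 785 > 784 = 28² → acute
(550,480,730): 480²+550² = 532900 = 730² → right
(12,30,23): 12²+23² = 673 < 900 = 30² → obtuse
(7,24,25): 7²+24² = 625 = 25² → right
(715,792,1067): 715²+792² = 1138489 = 1067² → right
1 of the 6 is obtuse.

1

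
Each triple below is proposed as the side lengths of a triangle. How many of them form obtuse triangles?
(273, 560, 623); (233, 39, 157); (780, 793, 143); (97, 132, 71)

(273,560,623): 273²+560² = 388129 = 623² → right
(233,39,157): 39+157 ≤ 233, not a triangle
(780,793,143): 143²+780² = 628849 = 793² → right
(97,132,71): 71²+97² = 14450 < 17424 = 132² → obtuse
1 of the 4 is obtuse.

1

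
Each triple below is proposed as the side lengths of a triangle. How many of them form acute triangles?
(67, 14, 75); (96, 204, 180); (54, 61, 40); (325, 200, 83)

1

(67,14,75): 14²+67² = 4685 < 5625 = 75² → obtuse
(96,204,180): 96²+180² = 41616 = 204² → right
(54,61,40): 40²+54² = 4516 > 3721 = 61² → acute
(325,200,83): 83+200 ≤ 325, not a triangle
1 of the 4 is acute.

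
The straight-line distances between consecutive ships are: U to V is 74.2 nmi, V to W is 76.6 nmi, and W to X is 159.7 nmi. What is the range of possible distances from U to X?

8.9 ≤ UX ≤ 310.5 nmi

The maximum is all hops collinear in one direction: 74.2 + 76.6 + 159.7 = 310.5.
The longest hop is 159.7; the others sum to 150.8. Folding the others back against it leaves at least 159.7 − 150.8 = 8.9.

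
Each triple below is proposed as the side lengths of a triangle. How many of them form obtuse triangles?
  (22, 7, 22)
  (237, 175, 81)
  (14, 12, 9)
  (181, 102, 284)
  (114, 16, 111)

(22,7,22): 7²+22² = 533 > 484 = 22² → acute
(237,175,81): 81²+175² = 37186 < 56169 = 237² → obtuse
(14,12,9): 9²+12² = 225 > 196 = 14² → acute
(181,102,284): 102+181 ≤ 284, not a triangle
(114,16,111): 16²+111² = 12577 < 12996 = 114² → obtuse
2 of the 5 are obtuse.

2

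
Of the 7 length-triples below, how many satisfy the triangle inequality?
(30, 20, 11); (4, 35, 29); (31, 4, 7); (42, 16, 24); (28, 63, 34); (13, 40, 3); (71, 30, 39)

(11,20,30): 11+20 > 30 → valid
(4,29,35): 4+29 ≤ 35 → not valid
(4,7,31): 4+7 ≤ 31 → not valid
(16,24,42): 16+24 ≤ 42 → not valid
(28,34,63): 28+34 ≤ 63 → not valid
(3,13,40): 3+13 ≤ 40 → not valid
(30,39,71): 30+39 ≤ 71 → not valid
1 of the 7 triples forms a triangle.

1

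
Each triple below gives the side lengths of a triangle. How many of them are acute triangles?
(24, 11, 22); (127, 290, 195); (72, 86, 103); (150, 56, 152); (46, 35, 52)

(24,11,22): 11²+22² = 605 > 576 = 24² → acute
(127,290,195): 127²+195² = 54154 < 84100 = 290² → obtuse
(72,86,103): 72²+86² = 12580 > 10609 = 103² → acute
(150,56,152): 56²+150² = 25636 > 23104 = 152² → acute
(46,35,52): 35²+46² = 3341 > 2704 = 52² → acute
4 of the 5 are acute.

4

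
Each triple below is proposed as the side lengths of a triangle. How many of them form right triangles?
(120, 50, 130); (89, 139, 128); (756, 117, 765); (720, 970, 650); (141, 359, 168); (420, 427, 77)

4

(120,50,130): 50²+120² = 16900 = 130² → right
(89,139,128): 89²+128² = 24305 > 19321 = 139² → acute
(756,117,765): 117²+756² = 585225 = 765² → right
(720,970,650): 650²+720² = 940900 = 970² → right
(141,359,168): 141+168 ≤ 359, not a triangle
(420,427,77): 77²+420² = 182329 = 427² → right
4 of the 6 are right.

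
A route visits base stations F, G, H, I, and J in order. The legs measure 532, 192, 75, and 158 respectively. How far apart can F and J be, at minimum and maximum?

107 ≤ FJ ≤ 957

The maximum is all hops collinear in one direction: 532 + 192 + 75 + 158 = 957.
The longest hop is 532; the others sum to 425. Folding the others back against it leaves at least 532 − 425 = 107.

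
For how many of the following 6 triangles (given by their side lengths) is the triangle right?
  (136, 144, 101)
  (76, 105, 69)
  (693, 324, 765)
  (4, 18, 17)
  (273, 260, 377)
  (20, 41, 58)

(136,144,101): 101²+136² = 28697 > 20736 = 144² → acute
(76,105,69): 69²+76² = 10537 < 11025 = 105² → obtuse
(693,324,765): 324²+693² = 585225 = 765² → right
(4,18,17): 4²+17² = 305 < 324 = 18² → obtuse
(273,260,377): 260²+273² = 142129 = 377² → right
(20,41,58): 20²+41² = 2081 < 3364 = 58² → obtuse
2 of the 6 are right.

2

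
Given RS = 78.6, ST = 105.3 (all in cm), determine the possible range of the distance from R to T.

26.7 ≤ RT ≤ 183.9 cm

By the triangle inequality, |78.6 − 105.3| ≤ RT ≤ 78.6 + 105.3.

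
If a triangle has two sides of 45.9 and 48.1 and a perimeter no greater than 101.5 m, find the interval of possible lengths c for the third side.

2.2 < c ≤ 7.5 m

Triangle inequality alone gives 2.2 < c < 94.0.
The perimeter condition gives c ≤ 101.5 − 45.9 − 48.1 = 7.5.
Intersecting the two: 2.2 < c ≤ 7.5.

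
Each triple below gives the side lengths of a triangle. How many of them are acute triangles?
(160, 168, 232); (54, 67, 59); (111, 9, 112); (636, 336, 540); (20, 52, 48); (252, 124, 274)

2

(160,168,232): 160²+168² = 53824 = 232² → right
(54,67,59): 54²+59² = 6397 > 4489 = 67² → acute
(111,9,112): 9²+111² = 12402 < 12544 = 112² → obtuse
(636,336,540): 336²+540² = 404496 = 636² → right
(20,52,48): 20²+48² = 2704 = 52² → right
(252,124,274): 124²+252² = 78880 > 75076 = 274² → acute
2 of the 6 are acute.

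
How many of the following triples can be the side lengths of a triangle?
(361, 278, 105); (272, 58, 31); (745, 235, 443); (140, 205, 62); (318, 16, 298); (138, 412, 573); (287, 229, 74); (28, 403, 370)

(105,278,361): 105+278 > 361 → valid
(31,58,272): 31+58 ≤ 272 → not valid
(235,443,745): 235+443 ≤ 745 → not valid
(62,140,205): 62+140 ≤ 205 → not valid
(16,298,318): 16+298 ≤ 318 → not valid
(138,412,573): 138+412 ≤ 573 → not valid
(74,229,287): 74+229 > 287 → valid
(28,370,403): 28+370 ≤ 403 → not valid
2 of the 8 triples form a triangle.

2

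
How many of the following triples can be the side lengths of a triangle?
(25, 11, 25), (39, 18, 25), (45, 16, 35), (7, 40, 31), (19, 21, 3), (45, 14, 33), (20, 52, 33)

(11,25,25): 11+25 > 25 → valid
(18,25,39): 18+25 > 39 → valid
(16,35,45): 16+35 > 45 → valid
(7,31,40): 7+31 ≤ 40 → not valid
(3,19,21): 3+19 > 21 → valid
(14,33,45): 14+33 > 45 → valid
(20,33,52): 20+33 > 52 → valid
6 of the 7 triples form a triangle.

6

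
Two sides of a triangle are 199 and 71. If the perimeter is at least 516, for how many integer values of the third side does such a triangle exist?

Triangle inequality: 128 < x < 270. Perimeter ≥ 516 gives x ≥ 516 − 199 − 71 = 246.
So 246 ≤ x < 270; integers 246 through 269: 24 values.

24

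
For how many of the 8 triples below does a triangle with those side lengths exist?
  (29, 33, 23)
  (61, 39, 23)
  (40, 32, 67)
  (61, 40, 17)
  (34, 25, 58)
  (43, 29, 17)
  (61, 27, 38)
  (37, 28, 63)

7

(23,29,33): 23+29 > 33 → valid
(23,39,61): 23+39 > 61 → valid
(32,40,67): 32+40 > 67 → valid
(17,40,61): 17+40 ≤ 61 → not valid
(25,34,58): 25+34 > 58 → valid
(17,29,43): 17+29 > 43 → valid
(27,38,61): 27+38 > 61 → valid
(28,37,63): 28+37 > 63 → valid
7 of the 8 triples form a triangle.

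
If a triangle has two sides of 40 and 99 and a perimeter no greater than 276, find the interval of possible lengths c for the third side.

59 < c ≤ 137

Triangle inequality alone gives 59 < c < 139.
The perimeter condition gives c ≤ 276 − 40 − 99 = 137.
Intersecting the two: 59 < c ≤ 137.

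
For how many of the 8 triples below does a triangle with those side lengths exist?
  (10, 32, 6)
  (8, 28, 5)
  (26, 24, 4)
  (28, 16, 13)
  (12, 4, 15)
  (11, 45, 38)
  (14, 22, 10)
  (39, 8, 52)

5

(6,10,32): 6+10 ≤ 32 → not valid
(5,8,28): 5+8 ≤ 28 → not valid
(4,24,26): 4+24 > 26 → valid
(13,16,28): 13+16 > 28 → valid
(4,12,15): 4+12 > 15 → valid
(11,38,45): 11+38 > 45 → valid
(10,14,22): 10+14 > 22 → valid
(8,39,52): 8+39 ≤ 52 → not valid
5 of the 8 triples form a triangle.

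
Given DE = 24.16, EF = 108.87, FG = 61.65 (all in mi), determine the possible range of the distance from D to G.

23.06 ≤ DG ≤ 194.68 mi

The maximum is all hops collinear in one direction: 24.16 + 108.87 + 61.65 = 194.68.
The longest hop is 108.87; the others sum to 85.81. Folding the others back against it leaves at least 108.87 − 85.81 = 23.06.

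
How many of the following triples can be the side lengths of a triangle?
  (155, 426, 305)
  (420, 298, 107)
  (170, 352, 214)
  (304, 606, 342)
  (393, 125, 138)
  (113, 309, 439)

(155,305,426): 155+305 > 426 → valid
(107,298,420): 107+298 ≤ 420 → not valid
(170,214,352): 170+214 > 352 → valid
(304,342,606): 304+342 > 606 → valid
(125,138,393): 125+138 ≤ 393 → not valid
(113,309,439): 113+309 ≤ 439 → not valid
3 of the 6 triples form a triangle.

3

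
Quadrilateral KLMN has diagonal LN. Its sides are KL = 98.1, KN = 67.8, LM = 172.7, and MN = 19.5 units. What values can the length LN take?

153.2 < LN < 165.9

From triangle KLN: |98.1 − 67.8| < LN < 98.1 + 67.8, i.e. 30.3 < LN < 165.9.
From triangle MLN: 153.2 < LN < 192.2.
Both must hold, so LN lies in the intersection.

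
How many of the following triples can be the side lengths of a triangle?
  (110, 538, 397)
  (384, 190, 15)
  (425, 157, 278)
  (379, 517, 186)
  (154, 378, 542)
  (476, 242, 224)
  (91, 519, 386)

(110,397,538): 110+397 ≤ 538 → not valid
(15,190,384): 15+190 ≤ 384 → not valid
(157,278,425): 157+278 > 425 → valid
(186,379,517): 186+379 > 517 → valid
(154,378,542): 154+378 ≤ 542 → not valid
(224,242,476): 224+242 ≤ 476 → not valid
(91,386,519): 91+386 ≤ 519 → not valid
2 of the 7 triples form a triangle.

2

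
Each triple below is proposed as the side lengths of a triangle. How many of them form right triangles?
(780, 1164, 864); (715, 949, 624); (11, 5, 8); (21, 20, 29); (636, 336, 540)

(780,1164,864): 780²+864² = 1354896 = 1164² → right
(715,949,624): 624²+715² = 900601 = 949² → right
(11,5,8): 5²+8² = 89 < 121 = 11² → obtuse
(21,20,29): 20²+21² = 841 = 29² → right
(636,336,540): 336²+540² = 404496 = 636² → right
4 of the 5 are right.

4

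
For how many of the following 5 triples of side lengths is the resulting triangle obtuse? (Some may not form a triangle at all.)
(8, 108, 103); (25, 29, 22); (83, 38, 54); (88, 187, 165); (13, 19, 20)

(8,108,103): 8²+103² = 10673 < 11664 = 108² → obtuse
(25,29,22): 22²+25² = 1109 > 841 = 29² → acute
(83,38,54): 38²+54² = 4360 < 6889 = 83² → obtuse
(88,187,165): 88²+165² = 34969 = 187² → right
(13,19,20): 13²+19² = 530 > 400 = 20² → acute
2 of the 5 are obtuse.

2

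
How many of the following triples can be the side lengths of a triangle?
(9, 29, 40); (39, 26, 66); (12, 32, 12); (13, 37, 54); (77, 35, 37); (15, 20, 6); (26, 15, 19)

(9,29,40): 9+29 ≤ 40 → not valid
(26,39,66): 26+39 ≤ 66 → not valid
(12,12,32): 12+12 ≤ 32 → not valid
(13,37,54): 13+37 ≤ 54 → not valid
(35,37,77): 35+37 ≤ 77 → not valid
(6,15,20): 6+15 > 20 → valid
(15,19,26): 15+19 > 26 → valid
2 of the 7 triples form a triangle.

2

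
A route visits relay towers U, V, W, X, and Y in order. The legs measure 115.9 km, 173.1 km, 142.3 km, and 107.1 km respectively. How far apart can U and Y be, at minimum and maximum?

0 ≤ UY ≤ 538.4 km

The maximum is all hops collinear in one direction: 115.9 + 173.1 + 142.3 + 107.1 = 538.4.
The longest hop is 173.1; the others sum to 365.3. Since 173.1 ≤ 365.3, the path can fold back on itself completely, so the minimum distance is 0.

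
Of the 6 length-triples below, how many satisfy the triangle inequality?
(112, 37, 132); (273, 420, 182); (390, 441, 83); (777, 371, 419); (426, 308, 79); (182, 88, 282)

(37,112,132): 37+112 > 132 → valid
(182,273,420): 182+273 > 420 → valid
(83,390,441): 83+390 > 441 → valid
(371,419,777): 371+419 > 777 → valid
(79,308,426): 79+308 ≤ 426 → not valid
(88,182,282): 88+182 ≤ 282 → not valid
4 of the 6 triples form a triangle.

4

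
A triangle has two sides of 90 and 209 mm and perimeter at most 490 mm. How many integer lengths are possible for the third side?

Triangle inequality: 119 < x < 299. Perimeter ≤ 490 gives x ≤ 490 − 90 − 209 = 191.
So 119 < x ≤ 191; integers 120 through 191: 72 values.

72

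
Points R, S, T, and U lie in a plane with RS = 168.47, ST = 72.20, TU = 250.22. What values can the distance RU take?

9.55 ≤ RU ≤ 490.89

The maximum is all hops collinear in one direction: 168.47 + 72.20 + 250.22 = 490.89.
The longest hop is 250.22; the others sum to 240.67. Folding the others back against it leaves at least 250.22 − 240.67 = 9.55.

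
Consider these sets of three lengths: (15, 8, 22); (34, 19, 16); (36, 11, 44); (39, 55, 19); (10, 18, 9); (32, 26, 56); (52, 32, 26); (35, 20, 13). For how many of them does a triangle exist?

7

(8,15,22): 8+15 > 22 → valid
(16,19,34): 16+19 > 34 → valid
(11,36,44): 11+36 > 44 → valid
(19,39,55): 19+39 > 55 → valid
(9,10,18): 9+10 > 18 → valid
(26,32,56): 26+32 > 56 → valid
(26,32,52): 26+32 > 52 → valid
(13,20,35): 13+20 ≤ 35 → not valid
7 of the 8 triples form a triangle.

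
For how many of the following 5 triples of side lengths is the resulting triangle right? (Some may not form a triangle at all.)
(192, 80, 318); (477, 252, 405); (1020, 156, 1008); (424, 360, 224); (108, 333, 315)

4

(192,80,318): 80+192 ≤ 318, not a triangle
(477,252,405): 252²+405² = 227529 = 477² → right
(1020,156,1008): 156²+1008² = 1040400 = 1020² → right
(424,360,224): 224²+360² = 179776 = 424² → right
(108,333,315): 108²+315² = 110889 = 333² → right
4 of the 5 are right.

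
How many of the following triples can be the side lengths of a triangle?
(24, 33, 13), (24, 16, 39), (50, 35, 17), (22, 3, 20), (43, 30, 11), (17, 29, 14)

5

(13,24,33): 13+24 > 33 → valid
(16,24,39): 16+24 > 39 → valid
(17,35,50): 17+35 > 50 → valid
(3,20,22): 3+20 > 22 → valid
(11,30,43): 11+30 ≤ 43 → not valid
(14,17,29): 14+17 > 29 → valid
5 of the 6 triples form a triangle.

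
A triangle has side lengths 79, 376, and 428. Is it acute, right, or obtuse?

Compare the square of the longest side to the sum of squares of the other two: 79² + 376² = 147617 < 183184 = 428².

obtuse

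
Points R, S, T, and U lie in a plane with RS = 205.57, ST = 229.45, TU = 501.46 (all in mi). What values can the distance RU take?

The maximum is all hops collinear in one direction: 205.57 + 229.45 + 501.46 = 936.48.
The longest hop is 501.46; the others sum to 435.02. Folding the others back against it leaves at least 501.46 − 435.02 = 66.44.

66.44 ≤ RU ≤ 936.48 mi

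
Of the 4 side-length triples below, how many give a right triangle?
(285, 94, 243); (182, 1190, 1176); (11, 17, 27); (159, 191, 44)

(285,94,243): 94²+243² = 67885 < 81225 = 285² → obtuse
(182,1190,1176): 182²+1176² = 1416100 = 1190² → right
(11,17,27): 11²+17² = 410 < 729 = 27² → obtuse
(159,191,44): 44²+159² = 27217 < 36481 = 191² → obtuse
1 of the 4 is right.

1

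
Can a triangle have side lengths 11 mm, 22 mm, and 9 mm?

No

The longest side is 22, but the other two sum to only 20.
20 < 22, so the triangle inequality fails.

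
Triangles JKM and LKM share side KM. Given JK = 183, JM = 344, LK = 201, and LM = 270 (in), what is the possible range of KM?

From triangle JKM: |183 − 344| < KM < 183 + 344, i.e. 161 < KM < 527.
From triangle LKM: 69 < KM < 471.
Both must hold, so KM lies in the intersection.

161 < KM < 471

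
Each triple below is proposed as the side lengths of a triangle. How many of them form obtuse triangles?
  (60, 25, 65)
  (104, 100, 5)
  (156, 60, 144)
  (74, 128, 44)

(60,25,65): 25²+60² = 4225 = 65² → right
(104,100,5): 5²+100² = 10025 < 10816 = 104² → obtuse
(156,60,144): 60²+144² = 24336 = 156² → right
(74,128,44): 44+74 ≤ 128, not a triangle
1 of the 4 is obtuse.

1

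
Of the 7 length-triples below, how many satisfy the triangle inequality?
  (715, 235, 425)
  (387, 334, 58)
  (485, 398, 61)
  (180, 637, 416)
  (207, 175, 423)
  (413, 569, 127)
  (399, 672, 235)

(235,425,715): 235+425 ≤ 715 → not valid
(58,334,387): 58+334 > 387 → valid
(61,398,485): 61+398 ≤ 485 → not valid
(180,416,637): 180+416 ≤ 637 → not valid
(175,207,423): 175+207 ≤ 423 → not valid
(127,413,569): 127+413 ≤ 569 → not valid
(235,399,672): 235+399 ≤ 672 → not valid
1 of the 7 triples forms a triangle.

1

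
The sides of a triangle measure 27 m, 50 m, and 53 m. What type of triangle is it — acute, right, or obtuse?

acute

Compare the square of the longest side to the sum of squares of the other two: 27² + 50² = 3229 > 2809 = 53².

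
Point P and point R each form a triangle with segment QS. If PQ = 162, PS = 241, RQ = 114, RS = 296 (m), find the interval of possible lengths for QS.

From triangle PQS: |162 − 241| < QS < 162 + 241, i.e. 79 < QS < 403.
From triangle RQS: 182 < QS < 410.
Both must hold, so QS lies in the intersection.

182 < QS < 403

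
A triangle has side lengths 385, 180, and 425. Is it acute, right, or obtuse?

right

Compare the square of the longest side to the sum of squares of the other two: 180² + 385² = 180625 = 425².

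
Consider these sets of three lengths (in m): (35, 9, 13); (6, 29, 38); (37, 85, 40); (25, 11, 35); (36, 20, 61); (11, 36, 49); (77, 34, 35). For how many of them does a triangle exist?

1

(9,13,35): 9+13 ≤ 35 → not valid
(6,29,38): 6+29 ≤ 38 → not valid
(37,40,85): 37+40 ≤ 85 → not valid
(11,25,35): 11+25 > 35 → valid
(20,36,61): 20+36 ≤ 61 → not valid
(11,36,49): 11+36 ≤ 49 → not valid
(34,35,77): 34+35 ≤ 77 → not valid
1 of the 7 triples forms a triangle.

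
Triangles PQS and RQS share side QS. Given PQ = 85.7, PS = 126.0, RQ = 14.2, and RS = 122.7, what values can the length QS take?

108.5 < QS < 136.9

From triangle PQS: |85.7 − 126.0| < QS < 85.7 + 126.0, i.e. 40.3 < QS < 211.7.
From triangle RQS: 108.5 < QS < 136.9.
Both must hold, so QS lies in the intersection.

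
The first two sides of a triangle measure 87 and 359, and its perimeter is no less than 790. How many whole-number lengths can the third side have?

Triangle inequality: 272 < x < 446. Perimeter ≥ 790 gives x ≥ 790 − 87 − 359 = 344.
So 344 ≤ x < 446; integers 344 through 445: 102 values.

102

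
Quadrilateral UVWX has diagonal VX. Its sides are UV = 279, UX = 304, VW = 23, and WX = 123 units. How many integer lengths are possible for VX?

45

From triangle UVX: 25 < VX < 583.
From triangle WVX: 100 < VX < 146.
Intersection: 100 < VX < 146, so integers 101 through 145: 45 values.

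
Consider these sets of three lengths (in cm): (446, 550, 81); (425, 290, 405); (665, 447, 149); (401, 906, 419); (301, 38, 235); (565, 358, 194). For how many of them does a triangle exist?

(81,446,550): 81+446 ≤ 550 → not valid
(290,405,425): 290+405 > 425 → valid
(149,447,665): 149+447 ≤ 665 → not valid
(401,419,906): 401+419 ≤ 906 → not valid
(38,235,301): 38+235 ≤ 301 → not valid
(194,358,565): 194+358 ≤ 565 → not valid
1 of the 6 triples forms a triangle.

1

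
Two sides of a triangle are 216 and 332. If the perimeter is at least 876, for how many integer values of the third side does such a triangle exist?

Triangle inequality: 116 < x < 548. Perimeter ≥ 876 gives x ≥ 876 − 216 − 332 = 328.
So 328 ≤ x < 548; integers 328 through 547: 220 values.

220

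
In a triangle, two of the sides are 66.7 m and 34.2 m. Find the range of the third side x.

32.5 < x < 100.9

By the triangle inequality, x must be less than 66.7 + 34.2 = 100.9 and greater than |66.7 − 34.2| = 32.5.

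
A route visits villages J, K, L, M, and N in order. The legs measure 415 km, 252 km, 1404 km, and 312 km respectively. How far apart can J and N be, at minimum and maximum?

The maximum is all hops collinear in one direction: 415 + 252 + 1404 + 312 = 2383.
The longest hop is 1404; the others sum to 979. Folding the others back against it leaves at least 1404 − 979 = 425.

425 ≤ JN ≤ 2383 km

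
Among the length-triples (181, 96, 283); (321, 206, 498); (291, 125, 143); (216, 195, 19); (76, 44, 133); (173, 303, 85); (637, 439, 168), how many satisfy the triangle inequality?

(96,181,283): 96+181 ≤ 283 → not valid
(206,321,498): 206+321 > 498 → valid
(125,143,291): 125+143 ≤ 291 → not valid
(19,195,216): 19+195 ≤ 216 → not valid
(44,76,133): 44+76 ≤ 133 → not valid
(85,173,303): 85+173 ≤ 303 → not valid
(168,439,637): 168+439 ≤ 637 → not valid
1 of the 7 triples forms a triangle.

1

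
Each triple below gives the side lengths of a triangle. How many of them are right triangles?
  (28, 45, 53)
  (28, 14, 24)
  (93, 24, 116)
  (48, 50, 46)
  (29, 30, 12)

1

(28,45,53): 28²+45² = 2809 = 53² → right
(28,14,24): 14²+24² = 772 < 784 = 28² → obtuse
(93,24,116): 24²+93² = 9225 < 13456 = 116² → obtuse
(48,50,46): 46²+48² = 4420 > 2500 = 50² → acute
(29,30,12): 12²+29² = 985 > 900 = 30² → acute
1 of the 5 is right.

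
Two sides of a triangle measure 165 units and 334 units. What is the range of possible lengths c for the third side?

169 < c < 499 (units)

By the triangle inequality, c must be less than 165 + 334 = 499 and greater than |165 − 334| = 169.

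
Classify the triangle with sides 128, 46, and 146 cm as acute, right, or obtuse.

Compare the square of the longest side to the sum of squares of the other two: 46² + 128² = 18500 < 21316 = 146².

obtuse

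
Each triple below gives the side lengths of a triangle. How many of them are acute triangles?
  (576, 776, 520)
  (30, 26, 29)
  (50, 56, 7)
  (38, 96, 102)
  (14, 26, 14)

(576,776,520): 520²+576² = 602176 = 776² → right
(30,26,29): 26²+29² = 1517 > 900 = 30² → acute
(50,56,7): 7²+50² = 2549 < 3136 = 56² → obtuse
(38,96,102): 38²+96² = 10660 > 10404 = 102² → acute
(14,26,14): 14²+14² = 392 < 676 = 26² → obtuse
2 of the 5 are acute.

2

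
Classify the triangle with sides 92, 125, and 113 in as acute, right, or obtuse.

Compare the square of the longest side to the sum of squares of the other two: 92² + 113² = 21233 > 15625 = 125².

acute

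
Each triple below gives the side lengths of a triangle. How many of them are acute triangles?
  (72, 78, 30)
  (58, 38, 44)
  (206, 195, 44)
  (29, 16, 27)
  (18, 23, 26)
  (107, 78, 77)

4

(72,78,30): 30²+72² = 6084 = 78² → right
(58,38,44): 38²+44² = 3380 > 3364 = 58² → acute
(206,195,44): 44²+195² = 39961 < 42436 = 206² → obtuse
(29,16,27): 16²+27² = 985 > 841 = 29² → acute
(18,23,26): 18²+23² = 853 > 676 = 26² → acute
(107,78,77): 77²+78² = 12013 > 11449 = 107² → acute
4 of the 6 are acute.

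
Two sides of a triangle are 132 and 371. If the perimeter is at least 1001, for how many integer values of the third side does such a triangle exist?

5

Triangle inequality: 239 < x < 503. Perimeter ≥ 1001 gives x ≥ 1001 − 132 − 371 = 498.
So 498 ≤ x < 503; integers 498 through 502: 5 values.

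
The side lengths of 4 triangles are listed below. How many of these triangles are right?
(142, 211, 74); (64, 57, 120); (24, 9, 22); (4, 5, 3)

1

(142,211,74): 74²+142² = 25640 < 44521 = 211² → obtuse
(64,57,120): 57²+64² = 7345 < 14400 = 120² → obtuse
(24,9,22): 9²+22² = 565 < 576 = 24² → obtuse
(4,5,3): 3²+4² = 25 = 5² → right
1 of the 4 is right.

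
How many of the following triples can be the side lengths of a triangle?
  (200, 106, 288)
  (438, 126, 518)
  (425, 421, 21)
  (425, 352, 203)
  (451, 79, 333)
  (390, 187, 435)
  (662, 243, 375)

5

(106,200,288): 106+200 > 288 → valid
(126,438,518): 126+438 > 518 → valid
(21,421,425): 21+421 > 425 → valid
(203,352,425): 203+352 > 425 → valid
(79,333,451): 79+333 ≤ 451 → not valid
(187,390,435): 187+390 > 435 → valid
(243,375,662): 243+375 ≤ 662 → not valid
5 of the 7 triples form a triangle.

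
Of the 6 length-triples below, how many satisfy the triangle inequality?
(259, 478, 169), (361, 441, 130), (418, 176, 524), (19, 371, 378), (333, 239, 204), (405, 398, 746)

5

(169,259,478): 169+259 ≤ 478 → not valid
(130,361,441): 130+361 > 441 → valid
(176,418,524): 176+418 > 524 → valid
(19,371,378): 19+371 > 378 → valid
(204,239,333): 204+239 > 333 → valid
(398,405,746): 398+405 > 746 → valid
5 of the 6 triples form a triangle.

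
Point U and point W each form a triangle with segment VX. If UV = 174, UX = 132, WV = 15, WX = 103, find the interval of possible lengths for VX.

From triangle UVX: |174 − 132| < VX < 174 + 132, i.e. 42 < VX < 306.
From triangle WVX: 88 < VX < 118.
Both must hold, so VX lies in the intersection.

88 < VX < 118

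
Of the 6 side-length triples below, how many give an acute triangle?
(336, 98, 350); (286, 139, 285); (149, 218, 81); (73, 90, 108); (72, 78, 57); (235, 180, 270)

(336,98,350): 98²+336² = 122500 = 350² → right
(286,139,285): 139²+285² = 100546 > 81796 = 286² → acute
(149,218,81): 81²+149² = 28762 < 47524 = 218² → obtuse
(73,90,108): 73²+90² = 13429 > 11664 = 108² → acute
(72,78,57): 57²+72² = 8433 > 6084 = 78² → acute
(235,180,270): 180²+235² = 87625 > 72900 = 270² → acute
4 of the 6 are acute.

4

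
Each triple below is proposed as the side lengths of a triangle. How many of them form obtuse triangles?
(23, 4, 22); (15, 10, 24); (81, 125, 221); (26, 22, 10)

(23,4,22): 4²+22² = 500 < 529 = 23² → obtuse
(15,10,24): 10²+15² = 325 < 576 = 24² → obtuse
(81,125,221): 81+125 ≤ 221, not a triangle
(26,22,10): 10²+22² = 584 < 676 = 26² → obtuse
3 of the 4 are obtuse.

3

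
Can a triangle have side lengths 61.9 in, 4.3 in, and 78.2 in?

No

The longest side is 78.2, but the other two sum to only 66.2.
66.2 < 78.2, so the triangle inequality fails.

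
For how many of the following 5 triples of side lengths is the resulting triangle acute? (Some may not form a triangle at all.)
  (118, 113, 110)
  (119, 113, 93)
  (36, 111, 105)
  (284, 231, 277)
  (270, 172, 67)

(118,113,110): 110²+113² = 24869 > 13924 = 118² → acute
(119,113,93): 93²+113² = 21418 > 14161 = 119² → acute
(36,111,105): 36²+105² = 12321 = 111² → right
(284,231,277): 231²+277² = 130090 > 80656 = 284² → acute
(270,172,67): 67+172 ≤ 270, not a triangle
3 of the 5 are acute.

3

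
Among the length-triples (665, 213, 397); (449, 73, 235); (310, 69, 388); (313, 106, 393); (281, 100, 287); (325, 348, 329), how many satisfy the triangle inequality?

(213,397,665): 213+397 ≤ 665 → not valid
(73,235,449): 73+235 ≤ 449 → not valid
(69,310,388): 69+310 ≤ 388 → not valid
(106,313,393): 106+313 > 393 → valid
(100,281,287): 100+281 > 287 → valid
(325,329,348): 325+329 > 348 → valid
3 of the 6 triples form a triangle.

3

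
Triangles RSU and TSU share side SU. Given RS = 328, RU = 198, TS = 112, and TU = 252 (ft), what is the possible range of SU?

140 < SU < 364

From triangle RSU: |328 − 198| < SU < 328 + 198, i.e. 130 < SU < 526.
From triangle TSU: 140 < SU < 364.
Both must hold, so SU lies in the intersection.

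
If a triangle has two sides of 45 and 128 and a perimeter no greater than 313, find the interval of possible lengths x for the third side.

Triangle inequality alone gives 83 < x < 173.
The perimeter condition gives x ≤ 313 − 45 − 128 = 140.
Intersecting the two: 83 < x ≤ 140.

83 < x ≤ 140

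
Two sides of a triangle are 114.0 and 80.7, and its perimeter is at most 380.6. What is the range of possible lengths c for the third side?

Triangle inequality alone gives 33.3 < c < 194.7.
The perimeter condition gives c ≤ 380.6 − 114.0 − 80.7 = 185.9.
Intersecting the two: 33.3 < c ≤ 185.9.

33.3 < c ≤ 185.9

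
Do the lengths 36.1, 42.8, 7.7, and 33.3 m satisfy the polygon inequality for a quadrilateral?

Yes

A quadrilateral exists iff every side is shorter than the sum of the others — equivalently, the longest side is less than the sum of the rest.
Longest side 42.8 < 77.1 (sum of the remaining 3), so yes.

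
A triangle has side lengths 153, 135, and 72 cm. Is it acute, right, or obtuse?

right

Compare the square of the longest side to the sum of squares of the other two: 72² + 135² = 23409 = 153².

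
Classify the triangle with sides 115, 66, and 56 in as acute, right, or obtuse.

Compare the square of the longest side to the sum of squares of the other two: 56² + 66² = 7492 < 13225 = 115².

obtuse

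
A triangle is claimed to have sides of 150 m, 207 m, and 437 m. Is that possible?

No

The longest side is 437, but the other two sum to only 357.
357 < 437, so the triangle inequality fails.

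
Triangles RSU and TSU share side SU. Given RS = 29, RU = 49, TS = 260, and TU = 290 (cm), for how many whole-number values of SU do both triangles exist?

47

From triangle RSU: 20 < SU < 78.
From triangle TSU: 30 < SU < 550.
Intersection: 30 < SU < 78, so integers 31 through 77: 47 values.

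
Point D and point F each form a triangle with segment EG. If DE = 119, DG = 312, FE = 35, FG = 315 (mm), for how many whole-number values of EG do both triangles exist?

69

From triangle DEG: 193 < EG < 431.
From triangle FEG: 280 < EG < 350.
Intersection: 280 < EG < 350, so integers 281 through 349: 69 values.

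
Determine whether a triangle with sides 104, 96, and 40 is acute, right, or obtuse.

Compare the square of the longest side to the sum of squares of the other two: 40² + 96² = 10816 = 104².

right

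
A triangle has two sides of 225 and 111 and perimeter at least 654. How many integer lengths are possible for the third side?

18

Triangle inequality: 114 < x < 336. Perimeter ≥ 654 gives x ≥ 654 − 225 − 111 = 318.
So 318 ≤ x < 336; integers 318 through 335: 18 values.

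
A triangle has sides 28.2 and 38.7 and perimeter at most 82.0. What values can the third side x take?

Triangle inequality alone gives 10.5 < x < 66.9.
The perimeter condition gives x ≤ 82.0 − 28.2 − 38.7 = 15.1.
Intersecting the two: 10.5 < x ≤ 15.1.

10.5 < x ≤ 15.1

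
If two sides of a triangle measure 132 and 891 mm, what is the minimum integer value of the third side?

The third side must be strictly greater than |132 − 891| = 759.
The smallest integer above 759 is 760.

760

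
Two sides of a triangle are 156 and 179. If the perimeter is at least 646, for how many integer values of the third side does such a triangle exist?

Triangle inequality: 23 < x < 335. Perimeter ≥ 646 gives x ≥ 646 − 156 − 179 = 311.
So 311 ≤ x < 335; integers 311 through 334: 24 values.

24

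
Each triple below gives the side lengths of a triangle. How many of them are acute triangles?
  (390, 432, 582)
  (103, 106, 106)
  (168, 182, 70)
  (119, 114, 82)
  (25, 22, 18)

3

(390,432,582): 390²+432² = 338724 = 582² → right
(103,106,106): 103²+106² = 21845 > 11236 = 106² → acute
(168,182,70): 70²+168² = 33124 = 182² → right
(119,114,82): 82²+114² = 19720 > 14161 = 119² → acute
(25,22,18): 18²+22² = 808 > 625 = 25² → acute
3 of the 5 are acute.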